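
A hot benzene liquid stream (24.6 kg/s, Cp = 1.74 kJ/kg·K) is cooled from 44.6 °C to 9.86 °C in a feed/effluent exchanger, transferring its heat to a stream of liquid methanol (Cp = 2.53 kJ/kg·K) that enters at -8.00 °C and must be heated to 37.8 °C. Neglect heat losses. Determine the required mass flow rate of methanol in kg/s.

ṁ_c = 12.8 kg/s

Heat released by hot stream: Q = 24.6 × 1.74 × (44.6 − 9.86) = 1487 kJ/s
Energy balance on cold side (adiabatic exchanger): Q = ṁ_c·Cp_c·(T_c,out − T_c,in)
ṁ_c = 1487 / [2.53 × (37.8 − -8.00)] = 12.833 kg/s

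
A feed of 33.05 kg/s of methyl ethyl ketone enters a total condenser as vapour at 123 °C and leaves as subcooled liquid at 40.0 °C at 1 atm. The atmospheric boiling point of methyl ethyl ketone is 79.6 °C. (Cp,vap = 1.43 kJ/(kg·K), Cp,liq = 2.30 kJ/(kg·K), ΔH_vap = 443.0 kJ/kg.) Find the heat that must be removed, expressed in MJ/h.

vapour 123→79.6 °C: -62.062 kJ/kg
condensation at 79.6 °C: -443 kJ/kg
liquid 79.6→40.0 °C: -91.08 kJ/kg
Δh = -62.062 + -443 + -91.08 = -596.14 kJ/kg
Q = ṁ·Δh = 33.05 kg/s × -596.14 kJ/kg = -19702 kJ/s
|Q| = 19702 kW = 70929 MJ/h

Q_c = 70900 MJ/h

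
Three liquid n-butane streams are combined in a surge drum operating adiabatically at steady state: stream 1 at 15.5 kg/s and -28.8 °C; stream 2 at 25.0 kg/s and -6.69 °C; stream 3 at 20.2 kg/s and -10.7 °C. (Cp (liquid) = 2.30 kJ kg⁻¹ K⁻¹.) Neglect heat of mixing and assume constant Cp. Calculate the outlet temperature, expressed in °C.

No heat crosses the boundary, so H_out = H_in.
Σ ṁᵢCp,ᵢTᵢ = 15.5×2.30×-28.8 + 25.0×2.30×-6.69 + 20.2×2.30×-10.7 = -1908.5
Σ ṁᵢCp,ᵢ = 15.5×2.30 + 25.0×2.30 + 20.2×2.30 = 139.61
T_out = -1908.5 / 139.61 = -13.67 °C

T_out = -13.7 °C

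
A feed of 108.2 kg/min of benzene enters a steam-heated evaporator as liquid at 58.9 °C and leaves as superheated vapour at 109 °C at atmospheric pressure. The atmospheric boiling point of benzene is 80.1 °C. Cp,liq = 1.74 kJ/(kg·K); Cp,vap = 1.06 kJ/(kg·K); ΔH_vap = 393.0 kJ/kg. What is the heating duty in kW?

Q = 830 kW

liquid 58.9→80.1 °C: 36.888 kJ/kg
vaporisation at 80.1 °C: 393 kJ/kg
vapour 80.1→109 °C: 30.634 kJ/kg
Δh = 36.888 + 393 + 30.634 = 460.52 kJ/kg
Q = ṁ·Δh = 108.2 kg/min × 460.52 kJ/kg = 49828 kJ/min
|Q| = 830.47 kW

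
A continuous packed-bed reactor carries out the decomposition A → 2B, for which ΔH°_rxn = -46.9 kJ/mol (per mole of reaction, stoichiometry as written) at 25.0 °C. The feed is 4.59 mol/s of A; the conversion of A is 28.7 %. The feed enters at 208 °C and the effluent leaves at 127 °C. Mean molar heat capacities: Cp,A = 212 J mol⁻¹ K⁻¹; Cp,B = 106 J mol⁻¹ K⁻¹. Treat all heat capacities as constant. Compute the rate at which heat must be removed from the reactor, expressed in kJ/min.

Q_out = 8440 kJ/min

Extent of reaction ξ = 0.287 × 4.59 = 1.3173 mol/s
Reaction term: ξ·ΔH°_rxn = 1.3173 × -46.9 = -61.783 kJ/s
Sensible, feed 208→25 °C: -178.07 kJ/s
Outlet flows (mol/s): A 3.2727, B 2.6347
Sensible, products 25→127 °C: 99.254 kJ/s
Q = ΔH = -140.6 kJ/s = -140.6 kW
Heat removed = 8436.1 kJ/min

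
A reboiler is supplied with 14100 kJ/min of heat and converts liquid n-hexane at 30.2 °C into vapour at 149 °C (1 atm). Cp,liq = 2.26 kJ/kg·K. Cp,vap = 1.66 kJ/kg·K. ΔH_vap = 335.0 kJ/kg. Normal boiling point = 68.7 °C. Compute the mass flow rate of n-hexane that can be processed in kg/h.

Δh = 2.26×(68.7−30.2) + 335.0 + 1.66×(149−68.7) = 555.31 kJ/kg
Q = 14100 kJ/min = 235 kJ/s = 846000 kJ/h
ṁ = Q/Δh = 846000 / 555.31 = 1523.5 kg/h

ṁ = 1520 kg/h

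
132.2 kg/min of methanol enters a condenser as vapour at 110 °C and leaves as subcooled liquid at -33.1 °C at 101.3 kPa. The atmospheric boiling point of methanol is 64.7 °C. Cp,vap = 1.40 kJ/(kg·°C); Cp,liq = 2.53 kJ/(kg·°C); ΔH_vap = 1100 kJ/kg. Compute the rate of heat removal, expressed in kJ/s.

Q_c = 3110 kJ/s

vapour 110→64.7 °C: -63.42 kJ/kg
condensation at 64.7 °C: -1100 kJ/kg
liquid 64.7→-33.1 °C: -247.43 kJ/kg
Δh = -63.42 + -1100 + -247.43 = -1410.9 kJ/kg
Q = ṁ·Δh = 132.2 kg/min × -1410.9 kJ/kg = -186510 kJ/min
|Q| = 3108.6 kW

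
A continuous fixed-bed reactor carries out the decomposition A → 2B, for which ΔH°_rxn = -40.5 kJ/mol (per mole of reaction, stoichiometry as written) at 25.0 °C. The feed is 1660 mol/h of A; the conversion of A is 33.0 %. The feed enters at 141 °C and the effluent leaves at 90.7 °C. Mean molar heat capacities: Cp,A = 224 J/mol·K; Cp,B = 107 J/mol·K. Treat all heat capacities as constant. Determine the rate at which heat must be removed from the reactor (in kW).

Q_out = 11.5 kW

Extent of reaction ξ = 0.330 × 1660 = 547.8 mol/h
Reaction term: ξ·ΔH°_rxn = 547.8 × -40.5 = -22186 kJ/h
Sensible, feed 141→25 °C: -43133 kJ/h
Outlet flows (mol/h): A 1112.2, B 1095.6
Sensible, products 25→90.7 °C: 24070 kJ/h
Q = ΔH = -41249 kJ/h = -11.458 kW
Heat removed = 11.458 kW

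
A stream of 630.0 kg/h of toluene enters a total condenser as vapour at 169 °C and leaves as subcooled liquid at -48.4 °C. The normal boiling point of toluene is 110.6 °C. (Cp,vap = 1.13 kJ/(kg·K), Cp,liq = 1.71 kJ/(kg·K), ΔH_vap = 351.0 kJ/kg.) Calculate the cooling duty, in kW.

Q_c = 121 kW

vapour 169→110.6 °C: -65.992 kJ/kg
condensation at 110.6 °C: -351 kJ/kg
liquid 110.6→-48.4 °C: -271.89 kJ/kg
Δh = -65.992 + -351 + -271.89 = -688.88 kJ/kg
Q = ṁ·Δh = 630.0 kg/h × -688.88 kJ/kg = -434000 kJ/h
|Q| = 120.55 kW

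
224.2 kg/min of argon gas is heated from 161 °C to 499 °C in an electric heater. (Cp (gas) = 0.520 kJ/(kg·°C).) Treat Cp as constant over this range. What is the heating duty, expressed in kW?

Q = ṁ·Cp·ΔT = 224.2 × 0.520 × (499 − 161) = 39405 kJ/min
Converting: 39405 / 60 s = 656.76 kW

Q = 657 kW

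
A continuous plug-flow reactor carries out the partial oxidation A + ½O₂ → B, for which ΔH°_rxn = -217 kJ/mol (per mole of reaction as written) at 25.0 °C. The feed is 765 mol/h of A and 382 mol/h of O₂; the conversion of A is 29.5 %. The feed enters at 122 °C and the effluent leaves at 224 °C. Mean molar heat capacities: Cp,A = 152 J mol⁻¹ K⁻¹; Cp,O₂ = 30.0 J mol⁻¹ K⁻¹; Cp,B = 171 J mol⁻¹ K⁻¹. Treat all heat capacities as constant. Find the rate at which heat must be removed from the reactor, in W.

Extent of reaction ξ = 0.295 × 765 = 225.67 mol/h
Reaction term: ξ·ΔH°_rxn = 225.67 × -217 = -48971 kJ/h
Sensible, feed 122→25 °C: -12391 kJ/h
Outlet flows (mol/h): A 539.33, O₂ 269.16, B 225.67
Sensible, products 25→224 °C: 25600 kJ/h
Q = ΔH = -35762 kJ/h = -9.934 kW
Heat removed = 9934 W

Q_out = 9930 W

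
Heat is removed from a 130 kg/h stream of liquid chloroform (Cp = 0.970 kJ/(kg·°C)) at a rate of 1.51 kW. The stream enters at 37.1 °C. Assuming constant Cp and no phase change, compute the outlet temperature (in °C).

T_out = -6.01 °C

Q = 1.51 kW = 5436 kJ/h
ΔT = Q/(ṁ·Cp) = 5436/(130×0.970) = 43.109 K
T_out = 37.1 − 43.109 = -6.0086 °C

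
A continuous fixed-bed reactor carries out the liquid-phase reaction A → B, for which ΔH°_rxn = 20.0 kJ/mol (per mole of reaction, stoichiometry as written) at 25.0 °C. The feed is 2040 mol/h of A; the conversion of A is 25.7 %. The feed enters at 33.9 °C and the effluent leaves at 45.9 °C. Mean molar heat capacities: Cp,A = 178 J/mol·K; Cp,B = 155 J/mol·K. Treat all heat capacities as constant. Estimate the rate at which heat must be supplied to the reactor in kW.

Q_in = 4.05 kW

Extent of reaction ξ = 0.257 × 2040 = 524.28 mol/h
Reaction term: ξ·ΔH°_rxn = 524.28 × 20.0 = 10486 kJ/h
Sensible, feed 33.9→25 °C: -3231.8 kJ/h
Outlet flows (mol/h): A 1515.7, B 524.28
Sensible, products 25→45.9 °C: 7337.2 kJ/h
Q = ΔH = 14591 kJ/h = 4.0531 kW
Heat supplied = 4.0531 kW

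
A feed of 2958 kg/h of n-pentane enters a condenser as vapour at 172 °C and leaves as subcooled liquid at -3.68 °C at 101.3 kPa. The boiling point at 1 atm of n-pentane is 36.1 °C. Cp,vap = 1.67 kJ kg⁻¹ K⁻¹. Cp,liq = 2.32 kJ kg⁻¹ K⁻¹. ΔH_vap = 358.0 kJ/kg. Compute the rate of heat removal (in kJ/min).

vapour 172→36.1 °C: -226.95 kJ/kg
condensation at 36.1 °C: -358 kJ/kg
liquid 36.1→-3.68 °C: -92.29 kJ/kg
Δh = -226.95 + -358 + -92.29 = -677.24 kJ/kg
Q = ṁ·Δh = 2958 kg/h × -677.24 kJ/kg = -2.0033e+06 kJ/h
|Q| = 556.47 kW = 33388 kJ/min

Q_c = 33400 kJ/min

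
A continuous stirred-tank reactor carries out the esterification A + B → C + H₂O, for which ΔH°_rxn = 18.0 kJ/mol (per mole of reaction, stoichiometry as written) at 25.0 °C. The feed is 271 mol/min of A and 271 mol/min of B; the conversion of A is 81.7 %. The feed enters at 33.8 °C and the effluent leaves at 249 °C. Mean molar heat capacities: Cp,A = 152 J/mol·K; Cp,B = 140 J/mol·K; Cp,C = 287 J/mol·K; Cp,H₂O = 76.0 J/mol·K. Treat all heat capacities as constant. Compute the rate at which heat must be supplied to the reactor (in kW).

Extent of reaction ξ = 0.817 × 271 = 221.41 mol/min
Reaction term: ξ·ΔH°_rxn = 221.41 × 18.0 = 3985.3 kJ/min
Sensible, feed 33.8→25 °C: -696.36 kJ/min
Outlet flows (mol/min): A 49.593, B 49.593, C 221.41, H₂O 221.41
Sensible, products 25→249 °C: 21247 kJ/min
Q = ΔH = 24536 kJ/min = 408.93 kW
Heat supplied = 408.93 kW

Q_in = 409 kW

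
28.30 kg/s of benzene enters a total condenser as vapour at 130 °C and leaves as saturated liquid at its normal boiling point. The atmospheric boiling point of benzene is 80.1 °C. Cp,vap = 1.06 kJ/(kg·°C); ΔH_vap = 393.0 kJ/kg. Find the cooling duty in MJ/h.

vapour 130→80.1 °C: -52.894 kJ/kg
condensation at 80.1 °C: -393 kJ/kg
Δh = -52.894 + -393 = -445.89 kJ/kg
Q = ṁ·Δh = 28.30 kg/s × -445.89 kJ/kg = -12619 kJ/s
|Q| = 12619 kW = 45428 MJ/h

Q_c = 45400 MJ/h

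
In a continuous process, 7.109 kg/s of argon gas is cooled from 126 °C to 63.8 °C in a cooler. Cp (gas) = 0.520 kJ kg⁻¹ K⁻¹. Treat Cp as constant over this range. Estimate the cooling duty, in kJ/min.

Q_c = 13800 kJ/min

Q = ṁ·Cp·ΔT = 7.109 × 0.520 × (63.8 − 126) = -229.93 kJ/s
Cooling duty = 13796 kJ/min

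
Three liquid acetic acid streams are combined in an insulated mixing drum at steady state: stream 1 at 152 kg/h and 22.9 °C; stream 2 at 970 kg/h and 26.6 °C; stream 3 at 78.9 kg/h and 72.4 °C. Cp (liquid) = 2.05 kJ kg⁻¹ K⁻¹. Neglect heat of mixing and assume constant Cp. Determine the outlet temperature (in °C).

Energy balance with Q = 0: Σ ṁᵢCp,ᵢ(T_out − Tᵢ) = 0
Σ ṁᵢCp,ᵢTᵢ = 152×2.05×22.9 + 970×2.05×26.6 + 78.9×2.05×72.4 = 71740
Σ ṁᵢCp,ᵢ = 152×2.05 + 970×2.05 + 78.9×2.05 = 2461.8
T_out = 71740 / 2461.8 = 29.141 °C

T_out = 29.1 °C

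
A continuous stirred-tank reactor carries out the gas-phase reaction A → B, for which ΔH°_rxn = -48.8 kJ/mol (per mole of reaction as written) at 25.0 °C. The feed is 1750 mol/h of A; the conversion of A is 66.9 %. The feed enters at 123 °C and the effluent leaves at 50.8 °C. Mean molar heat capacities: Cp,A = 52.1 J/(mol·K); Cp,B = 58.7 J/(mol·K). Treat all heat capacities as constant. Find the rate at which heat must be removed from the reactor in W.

Extent of reaction ξ = 0.669 × 1750 = 1170.8 mol/h
Reaction term: ξ·ΔH°_rxn = 1170.8 × -48.8 = -57133 kJ/h
Sensible, feed 123→25 °C: -8935.1 kJ/h
Outlet flows (mol/h): A 579.25, B 1170.8
Sensible, products 25→50.8 °C: 2551.7 kJ/h
Q = ΔH = -63516 kJ/h = -17.643 kW
Heat removed = 17643 W

Q_out = 17600 W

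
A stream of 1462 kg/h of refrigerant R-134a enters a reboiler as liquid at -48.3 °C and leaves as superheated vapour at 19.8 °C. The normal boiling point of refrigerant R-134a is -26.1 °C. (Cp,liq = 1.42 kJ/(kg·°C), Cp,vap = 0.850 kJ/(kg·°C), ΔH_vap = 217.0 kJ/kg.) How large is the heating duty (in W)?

Q = 117000 W

liquid -48.3→-26.1 °C: 31.524 kJ/kg
vaporisation at -26.1 °C: 217 kJ/kg
vapour -26.1→19.8 °C: 39.015 kJ/kg
Δh = 31.524 + 217 + 39.015 = 287.54 kJ/kg
Q = ṁ·Δh = 1462 kg/h × 287.54 kJ/kg = 420380 kJ/h
|Q| = 116.77 kW = 116770 W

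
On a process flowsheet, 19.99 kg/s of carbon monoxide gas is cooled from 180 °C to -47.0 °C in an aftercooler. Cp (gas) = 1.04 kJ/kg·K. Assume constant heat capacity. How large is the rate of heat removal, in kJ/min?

Q = ṁ·Cp·ΔT = 19.99 × 1.04 × (-47.0 − 180) = -4719.2 kJ/s
Cooling duty = 283150 kJ/min

Q_c = 283000 kJ/min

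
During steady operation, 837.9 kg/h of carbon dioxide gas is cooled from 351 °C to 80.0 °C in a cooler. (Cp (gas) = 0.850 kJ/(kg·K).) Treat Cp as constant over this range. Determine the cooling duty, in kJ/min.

Q = ṁ·Cp·ΔT = 837.9 × 0.850 × (80.0 − 351) = -193010 kJ/h
Converting: 193010 / 3600 s = 53.614 kW
Cooling duty = 3216.8 kJ/min

Q_c = 3220 kJ/min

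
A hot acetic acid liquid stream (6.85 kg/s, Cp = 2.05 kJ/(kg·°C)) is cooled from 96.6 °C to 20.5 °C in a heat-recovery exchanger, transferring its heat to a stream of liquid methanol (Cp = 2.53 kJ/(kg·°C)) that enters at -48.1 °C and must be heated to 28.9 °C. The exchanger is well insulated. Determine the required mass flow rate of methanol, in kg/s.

ṁ_c = 5.49 kg/s

Heat released by hot stream: Q = 6.85 × 2.05 × (96.6 − 20.5) = 1068.6 kJ/s
Energy balance on cold side (adiabatic exchanger): Q = ṁ_c·Cp_c·(T_c,out − T_c,in)
ṁ_c = 1068.6 / [2.53 × (28.9 − -48.1)] = 5.4855 kg/s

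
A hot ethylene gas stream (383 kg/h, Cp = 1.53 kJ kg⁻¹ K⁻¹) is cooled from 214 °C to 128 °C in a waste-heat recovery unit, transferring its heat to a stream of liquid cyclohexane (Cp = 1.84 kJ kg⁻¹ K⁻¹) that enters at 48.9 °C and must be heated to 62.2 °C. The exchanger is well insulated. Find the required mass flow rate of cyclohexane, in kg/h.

Heat released by hot stream: Q = 383 × 1.53 × (214 − 128) = 50395 kJ/h
Energy balance on cold side (adiabatic exchanger): Q = ṁ_c·Cp_c·(T_c,out − T_c,in)
ṁ_c = 50395 / [1.84 × (62.2 − 48.9)] = 2059.3 kg/h

ṁ_c = 2060 kg/h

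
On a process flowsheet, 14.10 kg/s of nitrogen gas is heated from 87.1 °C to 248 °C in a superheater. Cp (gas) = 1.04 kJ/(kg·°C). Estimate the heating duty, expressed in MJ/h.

Q = ṁ·Cp·ΔT = 14.10 × 1.04 × (248 − 87.1) = 2359.4 kJ/s
Heating duty = 8494 MJ/h

Q = 8490 MJ/h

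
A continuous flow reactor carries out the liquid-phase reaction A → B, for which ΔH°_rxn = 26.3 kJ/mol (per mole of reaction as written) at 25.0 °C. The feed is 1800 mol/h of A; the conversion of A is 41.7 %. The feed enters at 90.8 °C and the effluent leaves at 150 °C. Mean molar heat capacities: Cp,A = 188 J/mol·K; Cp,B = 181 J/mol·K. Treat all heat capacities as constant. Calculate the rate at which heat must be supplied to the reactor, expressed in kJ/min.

Q_in = 652 kJ/min

Extent of reaction ξ = 0.417 × 1800 = 750.6 mol/h
Reaction term: ξ·ΔH°_rxn = 750.6 × 26.3 = 19741 kJ/h
Sensible, feed 90.8→25 °C: -22267 kJ/h
Outlet flows (mol/h): A 1049.4, B 750.6
Sensible, products 25→150 °C: 41643 kJ/h
Q = ΔH = 39117 kJ/h = 10.866 kW
Heat supplied = 651.95 kJ/min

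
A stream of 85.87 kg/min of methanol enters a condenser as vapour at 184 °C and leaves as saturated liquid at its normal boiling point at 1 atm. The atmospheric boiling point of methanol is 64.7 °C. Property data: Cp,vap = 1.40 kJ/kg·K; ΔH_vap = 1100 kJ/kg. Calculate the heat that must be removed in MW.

vapour 184→64.7 °C: -167.02 kJ/kg
condensation at 64.7 °C: -1100 kJ/kg
Δh = -167.02 + -1100 = -1267 kJ/kg
Q = ṁ·Δh = 85.87 kg/min × -1267 kJ/kg = -108800 kJ/min
|Q| = 1813.3 kW = 1.8133 MW

Q_c = 1.81 MW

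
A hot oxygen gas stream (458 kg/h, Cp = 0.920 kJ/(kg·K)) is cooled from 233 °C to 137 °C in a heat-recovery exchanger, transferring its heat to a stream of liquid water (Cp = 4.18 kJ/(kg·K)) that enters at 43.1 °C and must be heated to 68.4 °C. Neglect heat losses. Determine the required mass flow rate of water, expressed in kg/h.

Heat released by hot stream: Q = 458 × 0.920 × (233 − 137) = 40451 kJ/h
Energy balance on cold side (adiabatic exchanger): Q = ṁ_c·Cp_c·(T_c,out − T_c,in)
ṁ_c = 40451 / [4.18 × (68.4 − 43.1)] = 382.5 kg/h

ṁ_c = 382 kg/h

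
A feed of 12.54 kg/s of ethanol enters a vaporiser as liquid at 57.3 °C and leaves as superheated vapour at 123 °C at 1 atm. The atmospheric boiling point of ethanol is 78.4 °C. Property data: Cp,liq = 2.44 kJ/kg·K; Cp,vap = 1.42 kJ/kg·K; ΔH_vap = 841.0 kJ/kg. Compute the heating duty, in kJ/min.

Q = 719000 kJ/min

liquid 57.3→78.4 °C: 51.484 kJ/kg
vaporisation at 78.4 °C: 841 kJ/kg
vapour 78.4→123 °C: 63.332 kJ/kg
Δh = 51.484 + 841 + 63.332 = 955.82 kJ/kg
Q = ṁ·Δh = 12.54 kg/s × 955.82 kJ/kg = 11986 kJ/s
|Q| = 11986 kW = 719160 kJ/min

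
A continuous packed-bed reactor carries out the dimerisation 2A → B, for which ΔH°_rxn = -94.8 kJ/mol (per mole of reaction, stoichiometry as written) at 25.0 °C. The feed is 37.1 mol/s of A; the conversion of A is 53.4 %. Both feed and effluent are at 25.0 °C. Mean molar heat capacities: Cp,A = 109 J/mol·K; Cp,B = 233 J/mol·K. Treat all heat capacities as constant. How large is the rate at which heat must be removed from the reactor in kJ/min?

Q_out = 56300 kJ/min

Extent of reaction ξ = 0.534 × 37.1 / 2 = 9.9057 mol/s
Reaction term: ξ·ΔH°_rxn = 9.9057 × -94.8 = -939.06 kJ/s
Q = ΔH = -939.06 kJ/s = -939.06 kW
Heat removed = 56344 kJ/min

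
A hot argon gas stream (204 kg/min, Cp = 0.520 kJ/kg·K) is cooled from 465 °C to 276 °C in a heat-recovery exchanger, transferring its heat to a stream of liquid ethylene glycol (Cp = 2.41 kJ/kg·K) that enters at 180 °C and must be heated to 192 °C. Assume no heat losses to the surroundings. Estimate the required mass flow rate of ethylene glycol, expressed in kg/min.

ṁ_c = 693 kg/min

Heat released by hot stream: Q = 204 × 0.520 × (465 − 276) = 20049 kJ/min
Energy balance on cold side (adiabatic exchanger): Q = ṁ_c·Cp_c·(T_c,out − T_c,in)
ṁ_c = 20049 / [2.41 × (192 − 180)] = 693.26 kg/min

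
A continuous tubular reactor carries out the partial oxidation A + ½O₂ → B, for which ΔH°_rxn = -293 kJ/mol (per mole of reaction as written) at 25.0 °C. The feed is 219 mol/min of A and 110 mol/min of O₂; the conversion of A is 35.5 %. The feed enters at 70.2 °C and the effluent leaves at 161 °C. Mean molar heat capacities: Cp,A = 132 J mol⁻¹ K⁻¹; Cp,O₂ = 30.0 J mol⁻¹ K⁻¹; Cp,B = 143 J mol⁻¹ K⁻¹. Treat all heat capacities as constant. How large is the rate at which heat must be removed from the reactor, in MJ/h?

Q_out = 1190 MJ/h

Extent of reaction ξ = 0.355 × 219 = 77.745 mol/min
Reaction term: ξ·ΔH°_rxn = 77.745 × -293 = -22779 kJ/min
Sensible, feed 70.2→25 °C: -1455.8 kJ/min
Outlet flows (mol/min): A 141.25, O₂ 71.127, B 77.745
Sensible, products 25→161 °C: 4338 kJ/min
Q = ΔH = -19897 kJ/min = -331.62 kW
Heat removed = 1193.8 MJ/h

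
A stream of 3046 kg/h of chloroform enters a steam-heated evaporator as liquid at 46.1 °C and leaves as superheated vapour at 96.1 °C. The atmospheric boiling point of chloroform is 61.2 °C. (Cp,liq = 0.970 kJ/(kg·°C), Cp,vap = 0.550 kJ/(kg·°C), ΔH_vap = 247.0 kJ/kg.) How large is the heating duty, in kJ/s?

Q = 238 kJ/s

liquid 46.1→61.2 °C: 14.647 kJ/kg
vaporisation at 61.2 °C: 247 kJ/kg
vapour 61.2→96.1 °C: 19.195 kJ/kg
Δh = 14.647 + 247 + 19.195 = 280.84 kJ/kg
Q = ṁ·Δh = 3046 kg/h × 280.84 kJ/kg = 855440 kJ/h
|Q| = 237.62 kW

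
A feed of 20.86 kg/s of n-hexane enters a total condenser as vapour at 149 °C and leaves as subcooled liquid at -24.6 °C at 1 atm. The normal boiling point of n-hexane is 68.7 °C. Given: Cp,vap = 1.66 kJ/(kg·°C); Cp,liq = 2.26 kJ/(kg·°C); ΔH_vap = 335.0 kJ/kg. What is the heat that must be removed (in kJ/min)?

Q_c = 850000 kJ/min

vapour 149→68.7 °C: -133.3 kJ/kg
condensation at 68.7 °C: -335 kJ/kg
liquid 68.7→-24.6 °C: -210.86 kJ/kg
Δh = -133.3 + -335 + -210.86 = -679.16 kJ/kg
Q = ṁ·Δh = 20.86 kg/s × -679.16 kJ/kg = -14167 kJ/s
|Q| = 14167 kW = 850030 kJ/min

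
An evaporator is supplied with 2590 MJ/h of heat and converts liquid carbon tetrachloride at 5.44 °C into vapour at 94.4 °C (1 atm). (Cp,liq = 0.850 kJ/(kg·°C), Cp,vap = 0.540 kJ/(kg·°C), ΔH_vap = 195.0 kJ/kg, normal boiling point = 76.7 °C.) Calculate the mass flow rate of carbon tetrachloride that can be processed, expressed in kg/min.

ṁ = 163 kg/min

Δh = 0.850×(76.7−5.44) + 195.0 + 0.540×(94.4−76.7) = 265.13 kJ/kg
Q = 2590 MJ/h = 719.44 kJ/s = 43167 kJ/min
ṁ = Q/Δh = 43167 / 265.13 = 162.81 kg/min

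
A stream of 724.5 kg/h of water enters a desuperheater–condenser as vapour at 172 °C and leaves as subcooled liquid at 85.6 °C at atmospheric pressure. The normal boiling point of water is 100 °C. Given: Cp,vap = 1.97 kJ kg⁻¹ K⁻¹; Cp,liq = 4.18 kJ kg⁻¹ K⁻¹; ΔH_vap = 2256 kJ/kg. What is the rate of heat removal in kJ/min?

vapour 172→100 °C: -141.84 kJ/kg
condensation at 100 °C: -2256 kJ/kg
liquid 100→85.6 °C: -60.192 kJ/kg
Δh = -141.84 + -2256 + -60.192 = -2458 kJ/kg
Q = ṁ·Δh = 724.5 kg/h × -2458 kJ/kg = -1.7808e+06 kJ/h
|Q| = 494.68 kW = 29681 kJ/min

Q_c = 29700 kJ/min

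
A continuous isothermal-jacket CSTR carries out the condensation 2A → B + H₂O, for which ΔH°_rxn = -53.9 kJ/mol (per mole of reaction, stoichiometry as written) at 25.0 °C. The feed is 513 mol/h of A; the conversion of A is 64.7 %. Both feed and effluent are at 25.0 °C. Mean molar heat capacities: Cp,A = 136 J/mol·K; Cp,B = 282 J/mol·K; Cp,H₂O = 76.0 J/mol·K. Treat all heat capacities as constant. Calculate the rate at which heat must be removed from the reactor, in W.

Q_out = 2480 W

Extent of reaction ξ = 0.647 × 513 / 2 = 165.96 mol/h
Reaction term: ξ·ΔH°_rxn = 165.96 × -53.9 = -8945 kJ/h
Q = ΔH = -8945 kJ/h = -2.4847 kW
Heat removed = 2484.7 W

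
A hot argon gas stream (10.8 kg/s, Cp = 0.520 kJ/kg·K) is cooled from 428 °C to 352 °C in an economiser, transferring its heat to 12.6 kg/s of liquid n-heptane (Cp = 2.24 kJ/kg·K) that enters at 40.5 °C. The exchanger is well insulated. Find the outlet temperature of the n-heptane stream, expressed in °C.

T_c,out = 55.6 °C

Heat released by hot stream: Q = 10.8 × 0.520 × (428 − 352) = 426.82 kJ/s
Energy balance on cold side (adiabatic exchanger): Q = ṁ_c·Cp_c·(T_c,out − T_c,in)
T_c,out = 40.5 + 426.82/(12.6 × 2.24) = 55.622 °C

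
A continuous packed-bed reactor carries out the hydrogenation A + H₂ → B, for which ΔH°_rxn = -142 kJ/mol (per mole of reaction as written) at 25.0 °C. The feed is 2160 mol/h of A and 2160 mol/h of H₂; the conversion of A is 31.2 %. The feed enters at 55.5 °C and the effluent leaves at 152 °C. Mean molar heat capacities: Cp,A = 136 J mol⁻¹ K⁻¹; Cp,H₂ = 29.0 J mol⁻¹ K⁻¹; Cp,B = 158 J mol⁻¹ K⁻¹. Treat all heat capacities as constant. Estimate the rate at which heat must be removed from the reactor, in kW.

Q_out = 17.2 kW

Extent of reaction ξ = 0.312 × 2160 = 673.92 mol/h
Reaction term: ξ·ΔH°_rxn = 673.92 × -142 = -95697 kJ/h
Sensible, feed 55.5→25 °C: -10870 kJ/h
Outlet flows (mol/h): A 1486.1, H₂ 1486.1, B 673.92
Sensible, products 25→152 °C: 44664 kJ/h
Q = ΔH = -61903 kJ/h = -17.195 kW
Heat removed = 17.195 kW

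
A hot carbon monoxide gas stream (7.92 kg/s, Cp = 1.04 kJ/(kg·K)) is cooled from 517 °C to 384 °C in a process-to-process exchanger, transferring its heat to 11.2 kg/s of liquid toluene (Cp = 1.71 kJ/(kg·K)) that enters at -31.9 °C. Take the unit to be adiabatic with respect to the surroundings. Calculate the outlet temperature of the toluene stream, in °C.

T_c,out = 25.3 °C

Heat released by hot stream: Q = 7.92 × 1.04 × (517 − 384) = 1095.5 kJ/s
Energy balance on cold side (adiabatic exchanger): Q = ṁ_c·Cp_c·(T_c,out − T_c,in)
T_c,out = -31.9 + 1095.5/(11.2 × 1.71) = 25.3 °C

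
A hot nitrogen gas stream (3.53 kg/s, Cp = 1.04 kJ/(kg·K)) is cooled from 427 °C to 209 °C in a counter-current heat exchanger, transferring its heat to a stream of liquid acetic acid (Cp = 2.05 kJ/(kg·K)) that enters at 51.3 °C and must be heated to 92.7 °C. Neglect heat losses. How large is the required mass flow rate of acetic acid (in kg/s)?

ṁ_c = 9.43 kg/s

Heat released by hot stream: Q = 3.53 × 1.04 × (427 − 209) = 800.32 kJ/s
Energy balance on cold side (adiabatic exchanger): Q = ṁ_c·Cp_c·(T_c,out − T_c,in)
ṁ_c = 800.32 / [2.05 × (92.7 − 51.3)] = 9.43 kg/s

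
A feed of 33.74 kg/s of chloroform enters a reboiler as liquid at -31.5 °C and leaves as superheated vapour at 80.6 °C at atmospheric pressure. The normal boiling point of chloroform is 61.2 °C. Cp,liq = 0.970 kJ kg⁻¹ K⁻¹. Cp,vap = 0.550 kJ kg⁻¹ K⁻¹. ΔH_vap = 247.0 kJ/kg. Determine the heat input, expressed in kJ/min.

liquid -31.5→61.2 °C: 89.919 kJ/kg
vaporisation at 61.2 °C: 247 kJ/kg
vapour 61.2→80.6 °C: 10.67 kJ/kg
Δh = 89.919 + 247 + 10.67 = 347.59 kJ/kg
Q = ṁ·Δh = 33.74 kg/s × 347.59 kJ/kg = 11728 kJ/s
|Q| = 11728 kW = 703660 kJ/min

Q = 704000 kJ/min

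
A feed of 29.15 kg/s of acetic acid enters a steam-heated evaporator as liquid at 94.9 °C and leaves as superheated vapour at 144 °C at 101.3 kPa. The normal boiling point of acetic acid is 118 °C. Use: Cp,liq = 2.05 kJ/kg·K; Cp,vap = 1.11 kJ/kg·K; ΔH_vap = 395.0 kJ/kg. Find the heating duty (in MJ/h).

Q = 49400 MJ/h

liquid 94.9→118 °C: 47.355 kJ/kg
vaporisation at 118 °C: 395 kJ/kg
vapour 118→144 °C: 28.86 kJ/kg
Δh = 47.355 + 395 + 28.86 = 471.21 kJ/kg
Q = ṁ·Δh = 29.15 kg/s × 471.21 kJ/kg = 13736 kJ/s
|Q| = 13736 kW = 49449 MJ/h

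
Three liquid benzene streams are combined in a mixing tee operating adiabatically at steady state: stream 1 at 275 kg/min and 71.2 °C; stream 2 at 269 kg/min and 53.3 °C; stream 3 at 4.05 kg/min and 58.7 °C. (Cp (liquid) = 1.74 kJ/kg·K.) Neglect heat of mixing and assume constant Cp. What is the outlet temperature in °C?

Energy balance with Q = 0: Σ ṁᵢCp,ᵢ(T_out − Tᵢ) = 0
T_out = Σ ṁᵢCp,ᵢTᵢ / Σ ṁᵢCp,ᵢ
      = 59430 / 953.61 = 62.322 °C

T_out = 62.3 °C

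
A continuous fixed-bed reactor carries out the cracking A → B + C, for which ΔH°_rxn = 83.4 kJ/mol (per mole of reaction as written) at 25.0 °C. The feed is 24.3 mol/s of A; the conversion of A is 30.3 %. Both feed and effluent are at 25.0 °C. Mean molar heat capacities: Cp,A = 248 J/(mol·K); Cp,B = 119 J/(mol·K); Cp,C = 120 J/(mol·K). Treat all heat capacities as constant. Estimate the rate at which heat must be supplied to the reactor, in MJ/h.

Extent of reaction ξ = 0.303 × 24.3 = 7.3629 mol/s
Reaction term: ξ·ΔH°_rxn = 7.3629 × 83.4 = 614.07 kJ/s
Q = ΔH = 614.07 kJ/s = 614.07 kW
Heat supplied = 2210.6 MJ/h

Q_in = 2210 MJ/h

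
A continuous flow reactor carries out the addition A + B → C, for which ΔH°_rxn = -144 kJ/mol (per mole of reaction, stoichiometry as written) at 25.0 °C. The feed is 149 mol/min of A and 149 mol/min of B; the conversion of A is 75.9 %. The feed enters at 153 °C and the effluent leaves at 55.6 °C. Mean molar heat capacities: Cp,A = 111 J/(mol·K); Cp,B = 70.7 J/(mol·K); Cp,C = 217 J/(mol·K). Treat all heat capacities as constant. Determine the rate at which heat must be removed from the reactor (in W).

Extent of reaction ξ = 0.759 × 149 = 113.09 mol/min
Reaction term: ξ·ΔH°_rxn = 113.09 × -144 = -16285 kJ/min
Sensible, feed 153→25 °C: -3465.4 kJ/min
Outlet flows (mol/min): A 35.909, B 35.909, C 113.09
Sensible, products 25→55.6 °C: 950.6 kJ/min
Q = ΔH = -18800 kJ/min = -313.33 kW
Heat removed = 313330 W

Q_out = 313000 W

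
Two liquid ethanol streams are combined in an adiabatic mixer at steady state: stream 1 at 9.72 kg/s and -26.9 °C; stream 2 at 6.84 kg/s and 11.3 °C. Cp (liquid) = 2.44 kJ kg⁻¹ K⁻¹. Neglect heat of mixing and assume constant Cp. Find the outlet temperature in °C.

Adiabatic, steady state ⇒ Σ ṁᵢCp,ᵢ(T_out − Tᵢ) = 0
Σ ṁᵢCp,ᵢTᵢ = 9.72×2.44×-26.9 + 6.84×2.44×11.3 = -449.39
Σ ṁᵢCp,ᵢ = 9.72×2.44 + 6.84×2.44 = 40.406
T_out = -449.39 / 40.406 = -11.122 °C

T_out = -11.1 °C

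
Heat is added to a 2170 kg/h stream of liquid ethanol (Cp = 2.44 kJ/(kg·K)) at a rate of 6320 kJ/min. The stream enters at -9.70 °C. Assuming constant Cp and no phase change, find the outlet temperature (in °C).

Q = 6320 kJ/min = 379200 kJ/h
ΔT = Q/(ṁ·Cp) = 379200/(2170×2.44) = 71.617 K
T_out = -9.70 + 71.617 = 61.917 °C

T_out = 61.9 °C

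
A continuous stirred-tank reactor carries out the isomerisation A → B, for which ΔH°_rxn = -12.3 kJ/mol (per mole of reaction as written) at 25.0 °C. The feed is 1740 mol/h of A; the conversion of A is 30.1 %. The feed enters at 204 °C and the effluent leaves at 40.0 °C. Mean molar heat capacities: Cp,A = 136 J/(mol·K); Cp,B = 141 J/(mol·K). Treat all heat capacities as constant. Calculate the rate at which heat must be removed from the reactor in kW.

Extent of reaction ξ = 0.301 × 1740 = 523.74 mol/h
Reaction term: ξ·ΔH°_rxn = 523.74 × -12.3 = -6442 kJ/h
Sensible, feed 204→25 °C: -42359 kJ/h
Outlet flows (mol/h): A 1216.3, B 523.74
Sensible, products 25→40.0 °C: 3588.9 kJ/h
Q = ΔH = -45212 kJ/h = -12.559 kW
Heat removed = 12.559 kW

Q_out = 12.6 kW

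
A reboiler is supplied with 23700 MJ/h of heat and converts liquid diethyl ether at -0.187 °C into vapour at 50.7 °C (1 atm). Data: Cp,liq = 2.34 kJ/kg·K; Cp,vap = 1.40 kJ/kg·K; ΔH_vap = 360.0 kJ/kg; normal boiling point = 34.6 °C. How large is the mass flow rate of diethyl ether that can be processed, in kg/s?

ṁ = 14.2 kg/s

Δh = 2.34×(34.6−-0.187) + 360.0 + 1.40×(50.7−34.6) = 463.94 kJ/kg
Q = 23700 MJ/h = 6583.3 kJ/s = 6583.3 kJ/s
ṁ = Q/Δh = 6583.3 / 463.94 = 14.19 kg/s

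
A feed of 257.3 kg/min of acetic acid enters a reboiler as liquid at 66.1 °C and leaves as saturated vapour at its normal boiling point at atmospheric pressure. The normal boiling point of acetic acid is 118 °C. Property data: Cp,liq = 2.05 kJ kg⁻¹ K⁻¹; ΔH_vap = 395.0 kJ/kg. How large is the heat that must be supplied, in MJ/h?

liquid 66.1→118 °C: 106.39 kJ/kg
vaporisation at 118 °C: 395 kJ/kg
Δh = 106.39 + 395 = 501.39 kJ/kg
Q = ṁ·Δh = 257.3 kg/min × 501.39 kJ/kg = 129010 kJ/min
|Q| = 2150.1 kW = 7740.5 MJ/h

Q = 7740 MJ/h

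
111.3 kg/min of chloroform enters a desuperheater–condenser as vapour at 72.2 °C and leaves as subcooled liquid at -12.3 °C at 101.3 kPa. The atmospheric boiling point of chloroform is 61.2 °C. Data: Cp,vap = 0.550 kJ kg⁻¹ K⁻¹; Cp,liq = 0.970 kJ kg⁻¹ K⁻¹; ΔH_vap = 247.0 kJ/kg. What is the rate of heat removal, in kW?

vapour 72.2→61.2 °C: -6.05 kJ/kg
condensation at 61.2 °C: -247 kJ/kg
liquid 61.2→-12.3 °C: -71.295 kJ/kg
Δh = -6.05 + -247 + -71.295 = -324.35 kJ/kg
Q = ṁ·Δh = 111.3 kg/min × -324.35 kJ/kg = -36100 kJ/min
|Q| = 601.66 kW

Q_c = 602 kW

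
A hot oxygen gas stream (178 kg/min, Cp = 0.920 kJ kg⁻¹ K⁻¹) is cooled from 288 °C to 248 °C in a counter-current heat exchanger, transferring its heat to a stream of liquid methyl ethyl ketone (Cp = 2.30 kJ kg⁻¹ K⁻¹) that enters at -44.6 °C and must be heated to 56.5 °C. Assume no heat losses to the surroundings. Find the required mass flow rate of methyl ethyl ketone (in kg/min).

Heat released by hot stream: Q = 178 × 0.920 × (288 − 248) = 6550.4 kJ/min
Energy balance on cold side (adiabatic exchanger): Q = ṁ_c·Cp_c·(T_c,out − T_c,in)
ṁ_c = 6550.4 / [2.30 × (56.5 − -44.6)] = 28.17 kg/min

ṁ_c = 28.2 kg/min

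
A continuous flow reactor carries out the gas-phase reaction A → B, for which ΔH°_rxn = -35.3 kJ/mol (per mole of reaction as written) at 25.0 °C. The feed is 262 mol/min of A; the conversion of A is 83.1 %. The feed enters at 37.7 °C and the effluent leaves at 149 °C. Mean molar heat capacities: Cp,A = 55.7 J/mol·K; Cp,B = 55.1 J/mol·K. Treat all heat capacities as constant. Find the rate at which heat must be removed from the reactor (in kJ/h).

Extent of reaction ξ = 0.831 × 262 = 217.72 mol/min
Reaction term: ξ·ΔH°_rxn = 217.72 × -35.3 = -7685.6 kJ/min
Sensible, feed 37.7→25 °C: -185.34 kJ/min
Outlet flows (mol/min): A 44.278, B 217.72
Sensible, products 25→149 °C: 1793.4 kJ/min
Q = ΔH = -6077.5 kJ/min = -101.29 kW
Heat removed = 364650 kJ/h

Q_out = 365000 kJ/h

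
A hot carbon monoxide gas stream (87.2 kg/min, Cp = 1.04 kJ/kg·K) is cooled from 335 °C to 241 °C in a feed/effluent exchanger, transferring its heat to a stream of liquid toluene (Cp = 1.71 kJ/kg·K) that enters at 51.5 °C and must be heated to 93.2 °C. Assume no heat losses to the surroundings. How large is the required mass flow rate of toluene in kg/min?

Heat released by hot stream: Q = 87.2 × 1.04 × (335 − 241) = 8524.7 kJ/min
Energy balance on cold side (adiabatic exchanger): Q = ṁ_c·Cp_c·(T_c,out − T_c,in)
ṁ_c = 8524.7 / [1.71 × (93.2 − 51.5)] = 119.55 kg/min

ṁ_c = 120 kg/min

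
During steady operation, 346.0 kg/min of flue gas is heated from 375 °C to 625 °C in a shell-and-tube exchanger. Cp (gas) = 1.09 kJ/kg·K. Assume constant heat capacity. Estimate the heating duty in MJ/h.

Q = ṁ·Cp·ΔT = 346.0 × 1.09 × (625 − 375) = 94285 kJ/min
Converting: 94285 / 60 s = 1571.4 kW
Heating duty = 5657.1 MJ/h

Q = 5660 MJ/h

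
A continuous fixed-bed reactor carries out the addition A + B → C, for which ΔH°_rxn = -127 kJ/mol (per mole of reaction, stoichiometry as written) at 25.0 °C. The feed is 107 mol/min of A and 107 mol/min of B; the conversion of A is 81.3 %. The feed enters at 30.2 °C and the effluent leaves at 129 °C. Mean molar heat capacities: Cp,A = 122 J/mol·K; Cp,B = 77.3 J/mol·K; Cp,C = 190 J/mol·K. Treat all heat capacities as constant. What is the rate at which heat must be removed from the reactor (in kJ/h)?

Extent of reaction ξ = 0.813 × 107 = 86.991 mol/min
Reaction term: ξ·ΔH°_rxn = 86.991 × -127 = -11048 kJ/min
Sensible, feed 30.2→25 °C: -110.89 kJ/min
Outlet flows (mol/min): A 20.009, B 20.009, C 86.991
Sensible, products 25→129 °C: 2133.7 kJ/min
Q = ΔH = -9025.1 kJ/min = -150.42 kW
Heat removed = 541500 kJ/h

Q_out = 542000 kJ/h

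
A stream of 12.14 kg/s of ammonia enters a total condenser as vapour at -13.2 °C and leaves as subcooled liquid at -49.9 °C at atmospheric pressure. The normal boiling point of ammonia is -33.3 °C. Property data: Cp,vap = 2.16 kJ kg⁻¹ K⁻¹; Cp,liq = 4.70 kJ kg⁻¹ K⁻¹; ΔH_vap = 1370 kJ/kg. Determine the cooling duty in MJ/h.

Q_c = 65200 MJ/h

vapour -13.2→-33.3 °C: -43.416 kJ/kg
condensation at -33.3 °C: -1370 kJ/kg
liquid -33.3→-49.9 °C: -78.02 kJ/kg
Δh = -43.416 + -1370 + -78.02 = -1491.4 kJ/kg
Q = ṁ·Δh = 12.14 kg/s × -1491.4 kJ/kg = -18106 kJ/s
|Q| = 18106 kW = 65182 MJ/h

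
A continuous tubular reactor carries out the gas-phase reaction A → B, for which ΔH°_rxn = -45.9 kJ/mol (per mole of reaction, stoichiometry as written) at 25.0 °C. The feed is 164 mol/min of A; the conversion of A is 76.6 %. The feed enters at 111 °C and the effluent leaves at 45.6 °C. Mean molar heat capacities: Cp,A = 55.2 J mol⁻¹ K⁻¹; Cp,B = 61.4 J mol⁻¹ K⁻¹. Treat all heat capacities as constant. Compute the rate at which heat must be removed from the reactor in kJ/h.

Q_out = 381000 kJ/h

Extent of reaction ξ = 0.766 × 164 = 125.62 mol/min
Reaction term: ξ·ΔH°_rxn = 125.62 × -45.9 = -5766.1 kJ/min
Sensible, feed 111→25 °C: -778.54 kJ/min
Outlet flows (mol/min): A 38.376, B 125.62
Sensible, products 25→45.6 °C: 202.53 kJ/min
Q = ΔH = -6342.2 kJ/min = -105.7 kW
Heat removed = 380530 kJ/h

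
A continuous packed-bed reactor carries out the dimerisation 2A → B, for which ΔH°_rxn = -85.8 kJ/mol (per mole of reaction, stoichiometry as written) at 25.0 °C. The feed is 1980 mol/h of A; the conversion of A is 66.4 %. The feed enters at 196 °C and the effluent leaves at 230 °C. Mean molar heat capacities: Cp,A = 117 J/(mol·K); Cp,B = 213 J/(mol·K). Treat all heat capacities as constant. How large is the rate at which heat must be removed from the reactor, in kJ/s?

Extent of reaction ξ = 0.664 × 1980 / 2 = 657.36 mol/h
Reaction term: ξ·ΔH°_rxn = 657.36 × -85.8 = -56401 kJ/h
Sensible, feed 196→25 °C: -39614 kJ/h
Outlet flows (mol/h): A 665.28, B 657.36
Sensible, products 25→230 °C: 44660 kJ/h
Q = ΔH = -51355 kJ/h = -14.265 kW
Heat removed = 14.265 kJ/s

Q_out = 14.3 kJ/s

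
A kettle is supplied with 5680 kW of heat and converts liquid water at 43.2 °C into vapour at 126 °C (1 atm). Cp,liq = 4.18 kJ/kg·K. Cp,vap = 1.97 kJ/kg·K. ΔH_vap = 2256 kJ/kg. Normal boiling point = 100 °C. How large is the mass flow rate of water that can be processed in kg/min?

Δh = 4.18×(100−43.2) + 2256 + 1.97×(126−100) = 2544.6 kJ/kg
Q = 5680 kW = 5680 kJ/s = 340800 kJ/min
ṁ = Q/Δh = 340800 / 2544.6 = 133.93 kg/min

ṁ = 134 kg/min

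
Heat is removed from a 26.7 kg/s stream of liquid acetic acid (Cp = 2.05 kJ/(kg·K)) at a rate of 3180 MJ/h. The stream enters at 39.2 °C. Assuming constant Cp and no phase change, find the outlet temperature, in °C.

Q = 3180 MJ/h = 883.33 kJ/s
ΔT = Q/(ṁ·Cp) = 883.33/(26.7×2.05) = 16.138 K
T_out = 39.2 − 16.138 = 23.062 °C

T_out = 23.1 °C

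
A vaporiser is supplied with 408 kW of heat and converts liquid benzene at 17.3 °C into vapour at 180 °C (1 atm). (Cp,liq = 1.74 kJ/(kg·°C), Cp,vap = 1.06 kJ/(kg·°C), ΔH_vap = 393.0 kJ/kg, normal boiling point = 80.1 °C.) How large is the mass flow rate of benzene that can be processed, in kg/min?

ṁ = 40.3 kg/min

Δh = 1.74×(80.1−17.3) + 393.0 + 1.06×(180−80.1) = 608.17 kJ/kg
Q = 408 kW = 408 kJ/s = 24480 kJ/min
ṁ = Q/Δh = 24480 / 608.17 = 40.252 kg/min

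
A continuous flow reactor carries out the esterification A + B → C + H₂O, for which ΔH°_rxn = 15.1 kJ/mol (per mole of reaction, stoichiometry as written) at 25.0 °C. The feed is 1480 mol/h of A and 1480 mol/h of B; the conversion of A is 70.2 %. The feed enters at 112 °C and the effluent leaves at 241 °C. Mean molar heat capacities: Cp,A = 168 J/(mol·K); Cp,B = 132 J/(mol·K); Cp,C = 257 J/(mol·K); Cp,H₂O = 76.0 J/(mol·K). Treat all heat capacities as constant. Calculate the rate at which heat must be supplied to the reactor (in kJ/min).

Extent of reaction ξ = 0.702 × 1480 = 1039 mol/h
Reaction term: ξ·ΔH°_rxn = 1039 × 15.1 = 15688 kJ/h
Sensible, feed 112→25 °C: -38628 kJ/h
Outlet flows (mol/h): A 441.04, B 441.04, C 1039, H₂O 1039
Sensible, products 25→241 °C: 103310 kJ/h
Q = ΔH = 80370 kJ/h = 22.325 kW
Heat supplied = 1339.5 kJ/min

Q_in = 1340 kJ/min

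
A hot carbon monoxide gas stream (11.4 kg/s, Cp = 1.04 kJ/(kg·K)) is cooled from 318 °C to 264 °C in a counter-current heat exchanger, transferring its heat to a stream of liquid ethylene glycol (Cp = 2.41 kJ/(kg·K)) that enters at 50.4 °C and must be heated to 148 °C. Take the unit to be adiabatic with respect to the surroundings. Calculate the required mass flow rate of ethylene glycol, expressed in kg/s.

Heat released by hot stream: Q = 11.4 × 1.04 × (318 − 264) = 640.22 kJ/s
Energy balance on cold side (adiabatic exchanger): Q = ṁ_c·Cp_c·(T_c,out − T_c,in)
ṁ_c = 640.22 / [2.41 × (148 − 50.4)] = 2.7219 kg/s

ṁ_c = 2.72 kg/s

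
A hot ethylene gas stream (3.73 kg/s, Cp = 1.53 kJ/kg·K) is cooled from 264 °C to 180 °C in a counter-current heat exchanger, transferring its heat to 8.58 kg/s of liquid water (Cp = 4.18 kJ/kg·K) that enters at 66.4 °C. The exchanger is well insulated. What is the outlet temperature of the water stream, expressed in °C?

T_c,out = 79.8 °C

Heat released by hot stream: Q = 3.73 × 1.53 × (264 − 180) = 479.38 kJ/s
Energy balance on cold side (adiabatic exchanger): Q = ṁ_c·Cp_c·(T_c,out − T_c,in)
T_c,out = 66.4 + 479.38/(8.58 × 4.18) = 79.766 °C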